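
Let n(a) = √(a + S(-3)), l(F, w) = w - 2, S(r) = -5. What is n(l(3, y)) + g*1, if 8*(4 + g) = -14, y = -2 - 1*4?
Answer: -23/4 + I*√13 ≈ -5.75 + 3.6056*I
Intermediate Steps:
y = -6 (y = -2 - 4 = -6)
g = -23/4 (g = -4 + (⅛)*(-14) = -4 - 7/4 = -23/4 ≈ -5.7500)
l(F, w) = -2 + w
n(a) = √(-5 + a) (n(a) = √(a - 5) = √(-5 + a))
n(l(3, y)) + g*1 = √(-5 + (-2 - 6)) - 23/4*1 = √(-5 - 8) - 23/4 = √(-13) - 23/4 = I*√13 - 23/4 = -23/4 + I*√13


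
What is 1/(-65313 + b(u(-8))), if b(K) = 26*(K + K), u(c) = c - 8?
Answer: -1/66145 ≈ -1.5118e-5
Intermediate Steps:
u(c) = -8 + c
b(K) = 52*K (b(K) = 26*(2*K) = 52*K)
1/(-65313 + b(u(-8))) = 1/(-65313 + 52*(-8 - 8)) = 1/(-65313 + 52*(-16)) = 1/(-65313 - 832) = 1/(-66145) = -1/66145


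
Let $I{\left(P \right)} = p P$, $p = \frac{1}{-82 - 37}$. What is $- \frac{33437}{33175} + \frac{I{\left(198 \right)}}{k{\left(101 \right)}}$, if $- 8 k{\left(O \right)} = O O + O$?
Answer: $- \frac{6823189951}{6778415525} \approx -1.0066$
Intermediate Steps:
$p = - \frac{1}{119}$ ($p = \frac{1}{-119} = - \frac{1}{119} \approx -0.0084034$)
$I{\left(P \right)} = - \frac{P}{119}$
$k{\left(O \right)} = - \frac{O}{8} - \frac{O^{2}}{8}$ ($k{\left(O \right)} = - \frac{O O + O}{8} = - \frac{O^{2} + O}{8} = - \frac{O + O^{2}}{8} = - \frac{O}{8} - \frac{O^{2}}{8}$)
$- \frac{33437}{33175} + \frac{I{\left(198 \right)}}{k{\left(101 \right)}} = - \frac{33437}{33175} + \frac{\left(- \frac{1}{119}\right) 198}{\left(- \frac{1}{8}\right) 101 \left(1 + 101\right)} = \left(-33437\right) \frac{1}{33175} - \frac{198}{119 \left(\left(- \frac{1}{8}\right) 101 \cdot 102\right)} = - \frac{33437}{33175} - \frac{198}{119 \left(- \frac{5151}{4}\right)} = - \frac{33437}{33175} - - \frac{264}{204323} = - \frac{33437}{33175} + \frac{264}{204323} = - \frac{6823189951}{6778415525}$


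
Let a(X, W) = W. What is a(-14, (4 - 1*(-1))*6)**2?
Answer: 900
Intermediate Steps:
a(-14, (4 - 1*(-1))*6)**2 = ((4 - 1*(-1))*6)**2 = ((4 + 1)*6)**2 = (5*6)**2 = 30**2 = 900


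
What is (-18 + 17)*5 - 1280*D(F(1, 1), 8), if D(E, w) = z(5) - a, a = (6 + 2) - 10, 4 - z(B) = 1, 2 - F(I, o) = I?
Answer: -6405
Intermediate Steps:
F(I, o) = 2 - I
z(B) = 3 (z(B) = 4 - 1*1 = 4 - 1 = 3)
a = -2 (a = 8 - 10 = -2)
D(E, w) = 5 (D(E, w) = 3 - 1*(-2) = 3 + 2 = 5)
(-18 + 17)*5 - 1280*D(F(1, 1), 8) = (-18 + 17)*5 - 1280*5 = -1*5 - 6400 = -5 - 6400 = -6405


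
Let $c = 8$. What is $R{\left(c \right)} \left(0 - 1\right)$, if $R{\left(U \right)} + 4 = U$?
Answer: $-4$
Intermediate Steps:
$R{\left(U \right)} = -4 + U$
$R{\left(c \right)} \left(0 - 1\right) = \left(-4 + 8\right) \left(0 - 1\right) = 4 \left(-1\right) = -4$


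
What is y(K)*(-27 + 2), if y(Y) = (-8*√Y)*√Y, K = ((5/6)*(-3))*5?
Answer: -2500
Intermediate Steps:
K = -25/2 (K = ((5*(⅙))*(-3))*5 = ((⅚)*(-3))*5 = -5/2*5 = -25/2 ≈ -12.500)
y(Y) = -8*Y
y(K)*(-27 + 2) = (-8*(-25/2))*(-27 + 2) = 100*(-25) = -2500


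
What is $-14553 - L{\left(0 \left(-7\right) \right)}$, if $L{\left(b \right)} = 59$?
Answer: $-14612$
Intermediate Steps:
$-14553 - L{\left(0 \left(-7\right) \right)} = -14553 - 59 = -14612$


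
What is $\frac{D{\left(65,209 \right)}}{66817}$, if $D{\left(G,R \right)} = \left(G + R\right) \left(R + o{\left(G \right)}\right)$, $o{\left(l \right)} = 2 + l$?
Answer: $\frac{75624}{66817} \approx 1.1318$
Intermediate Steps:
$D{\left(G,R \right)} = \left(G + R\right) \left(2 + G + R\right)$ ($D{\left(G,R \right)} = \left(G + R\right) \left(R + \left(2 + G\right)\right) = \left(G + R\right) \left(2 + G + R\right)$)
$\frac{D{\left(65,209 \right)}}{66817} = \frac{209^{2} + 65 \cdot 209 + 65 \left(2 + 65\right) + 209 \left(2 + 65\right)}{66817} = \left(43681 + 13585 + 65 \cdot 67 + 209 \cdot 67\right) \frac{1}{66817} = \left(43681 + 13585 + 4355 + 14003\right) \frac{1}{66817} = 75624 \cdot \frac{1}{66817} = \frac{75624}{66817}$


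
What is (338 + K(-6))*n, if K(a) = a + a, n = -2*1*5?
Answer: -3260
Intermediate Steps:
n = -10 (n = -2*5 = -10)
K(a) = 2*a
(338 + K(-6))*n = (338 + 2*(-6))*(-10) = (338 - 12)*(-10) = 326*(-10) = -3260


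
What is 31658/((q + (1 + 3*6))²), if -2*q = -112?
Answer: 31658/5625 ≈ 5.6281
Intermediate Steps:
q = 56 (q = -½*(-112) = 56)
31658/((q + (1 + 3*6))²) = 31658/((56 + (1 + 3*6))²) = 31658/((56 + (1 + 18))²) = 31658/((56 + 19)²) = 31658/(75²) = 31658/5625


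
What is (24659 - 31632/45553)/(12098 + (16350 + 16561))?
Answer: 1123259795/2050294977 ≈ 0.54785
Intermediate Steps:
(24659 - 31632/45553)/(12098 + (16350 + 16561)) = (24659 - 31632*1/45553)/(12098 + 32911) = (24659 - 31632/45553)/45009 = (1123259795/45553)*(1/45009) = 1123259795/2050294977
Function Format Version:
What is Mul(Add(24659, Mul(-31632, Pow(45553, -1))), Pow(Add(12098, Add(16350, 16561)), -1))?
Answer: Rational(1123259795, 2050294977) ≈ 0.54785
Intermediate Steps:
Mul(Add(24659, Mul(-31632, Pow(45553, -1))), Pow(Add(12098, Add(16350, 16561)), -1)) = Mul(Add(24659, Mul(-31632, Rational(1, 45553))), Pow(Add(12098, 32911), -1)) = Mul(Add(24659, Rational(-31632, 45553)), Pow(45009, -1)) = Mul(Rational(1123259795, 45553), Rational(1, 45009)) = Rational(1123259795, 2050294977)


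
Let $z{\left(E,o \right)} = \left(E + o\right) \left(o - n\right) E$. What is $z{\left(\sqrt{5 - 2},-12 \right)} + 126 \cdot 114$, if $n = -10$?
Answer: $14358 + 24 \sqrt{3} \approx 14400.0$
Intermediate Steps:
$z{\left(E,o \right)} = E \left(10 + o\right) \left(E + o\right)$ ($z{\left(E,o \right)} = \left(E + o\right) \left(o - -10\right) E = \left(E + o\right) \left(o + 10\right) E = \left(E + o\right) \left(10 + o\right) E = \left(10 + o\right) \left(E + o\right) E = E \left(10 + o\right) \left(E + o\right)$)
$z{\left(\sqrt{5 - 2},-12 \right)} + 126 \cdot 114 = \sqrt{5 - 2} \left(\left(-12\right)^{2} + 10 \sqrt{5 - 2} + 10 \left(-12\right) + \sqrt{5 - 2} \left(-12\right)\right) + 126 \cdot 114 = \sqrt{3} \left(144 + 10 \sqrt{3} - 120 + \sqrt{3} \left(-12\right)\right) + 14364 = \sqrt{3} \left(144 + 10 \sqrt{3} - 120 - 12 \sqrt{3}\right) + 14364 = \sqrt{3} \left(24 - 2 \sqrt{3}\right) + 14364 = 14364 + \sqrt{3} \left(24 - 2 \sqrt{3}\right)$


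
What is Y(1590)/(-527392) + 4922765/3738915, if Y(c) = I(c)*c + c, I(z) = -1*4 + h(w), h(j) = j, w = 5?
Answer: 129216856459/98593692984 ≈ 1.3106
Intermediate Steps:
I(z) = 1 (I(z) = -1*4 + 5 = -4 + 5 = 1)
Y(c) = 2*c (Y(c) = 1*c + c = c + c = 2*c)
Y(1590)/(-527392) + 4922765/3738915 = (2*1590)/(-527392) + 4922765/3738915 = 3180*(-1/527392) + 4922765*(1/3738915) = -795/131848 + 984553/747783 = 129216856459/98593692984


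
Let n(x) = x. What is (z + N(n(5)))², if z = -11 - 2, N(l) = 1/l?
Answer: 4096/25 ≈ 163.84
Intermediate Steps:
N(l) = 1/l
z = -13
(z + N(n(5)))² = (-13 + 1/5)² = (-13 + ⅕)² = (-64/5)² = 4096/25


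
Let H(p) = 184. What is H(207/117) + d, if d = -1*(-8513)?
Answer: 8697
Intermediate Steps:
d = 8513
H(207/117) + d = 184 + 8513 = 8697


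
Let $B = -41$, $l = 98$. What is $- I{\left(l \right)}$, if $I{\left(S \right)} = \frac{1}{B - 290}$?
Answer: $\frac{1}{331} \approx 0.0030211$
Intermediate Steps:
$I{\left(S \right)} = - \frac{1}{331}$ ($I{\left(S \right)} = \frac{1}{-41 - 290} = \frac{1}{-331} = - \frac{1}{331}$)
$- I{\left(l \right)} = \left(-1\right) \left(- \frac{1}{331}\right) = \frac{1}{331}$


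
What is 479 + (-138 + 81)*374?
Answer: -20839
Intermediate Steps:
479 + (-138 + 81)*374 = 479 - 57*374 = 479 - 21318 = -20839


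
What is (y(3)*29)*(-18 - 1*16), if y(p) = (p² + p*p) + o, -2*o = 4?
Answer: -15776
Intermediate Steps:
o = -2 (o = -½*4 = -2)
y(p) = -2 + 2*p² (y(p) = (p² + p*p) - 2 = (p² + p²) - 2 = 2*p² - 2 = -2 + 2*p²)
(y(3)*29)*(-18 - 1*16) = ((-2 + 2*3²)*29)*(-18 - 1*16) = ((-2 + 2*9)*29)*(-18 - 16) = ((-2 + 18)*29)*(-34) = (16*29)*(-34) = 464*(-34) = -15776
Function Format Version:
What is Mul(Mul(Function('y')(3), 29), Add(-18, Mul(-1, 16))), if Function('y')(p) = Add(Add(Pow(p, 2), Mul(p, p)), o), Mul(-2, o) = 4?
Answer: -15776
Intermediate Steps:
o = -2 (o = Mul(Rational(-1, 2), 4) = -2)
Function('y')(p) = Add(-2, Mul(2, Pow(p, 2))) (Function('y')(p) = Add(Add(Pow(p, 2), Mul(p, p)), -2) = Add(Add(Pow(p, 2), Pow(p, 2)), -2) = Add(Mul(2, Pow(p, 2)), -2) = Add(-2, Mul(2, Pow(p, 2))))
Mul(Mul(Function('y')(3), 29), Add(-18, Mul(-1, 16))) = Mul(Mul(Add(-2, Mul(2, Pow(3, 2))), 29), Add(-18, Mul(-1, 16))) = Mul(Mul(Add(-2, Mul(2, 9)), 29), Add(-18, -16)) = Mul(Mul(Add(-2, 18), 29), -34) = Mul(Mul(16, 29), -34) = Mul(464, -34) = -15776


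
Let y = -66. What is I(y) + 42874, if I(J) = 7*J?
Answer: 42412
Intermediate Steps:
I(y) + 42874 = 7*(-66) + 42874 = -462 + 42874 = 42412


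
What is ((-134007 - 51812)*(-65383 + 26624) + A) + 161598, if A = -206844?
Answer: 7202113375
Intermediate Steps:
((-134007 - 51812)*(-65383 + 26624) + A) + 161598 = ((-134007 - 51812)*(-65383 + 26624) - 206844) + 161598 = (-185819*(-38759) - 206844) + 161598 = (7202158621 - 206844) + 161598 = 7201951777 + 161598 = 7202113375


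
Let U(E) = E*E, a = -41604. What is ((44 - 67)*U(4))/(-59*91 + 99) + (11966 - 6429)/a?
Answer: -6934859/109626540 ≈ -0.063259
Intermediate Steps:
U(E) = E**2
((44 - 67)*U(4))/(-59*91 + 99) + (11966 - 6429)/a = ((44 - 67)*4**2)/(-59*91 + 99) + (11966 - 6429)/(-41604) = (-23*16)/(-5369 + 99) + 5537*(-1/41604) = -368/(-5270) - 5537/41604 = -368*(-1/5270) - 5537/41604 = 184/2635 - 5537/41604 = -6934859/109626540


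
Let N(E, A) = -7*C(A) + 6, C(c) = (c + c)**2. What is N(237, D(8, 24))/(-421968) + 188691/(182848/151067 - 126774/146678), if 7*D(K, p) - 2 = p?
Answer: 441067742971468610891/808956022284312 ≈ 5.4523e+5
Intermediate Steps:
C(c) = 4*c**2 (C(c) = (2*c)**2 = 4*c**2)
D(K, p) = 2/7 + p/7
N(E, A) = 6 - 28*A**2 (N(E, A) = -28*A**2 + 6 = 6 - 28*A**2)
N(237, D(8, 24))/(-421968) + 188691/(182848/151067 - 126774/146678) = (6 - 28*(2/7 + (1/7)*24)**2)/(-421968) + 188691/(182848/151067 - 126774/146678) = (6 - 28*(2/7 + 24/7)**2)*(-1/421968) + 188691/(182848*(1/151067) - 126774*1/146678) = (6 - 28*(26/7)**2)*(-1/421968) + 188691/(182848/151067 - 63387/73339) = (6 - 28*676/49)*(-1/421968) + 188691/(547743649/1582728959) = (6 - 2704/7)*(-1/421968) + 188691*(1582728959/547743649) = -2662/7*(-1/421968) + 298646710002669/547743649 = 1331/1476888 + 298646710002669/547743649 = 441067742971468610891/808956022284312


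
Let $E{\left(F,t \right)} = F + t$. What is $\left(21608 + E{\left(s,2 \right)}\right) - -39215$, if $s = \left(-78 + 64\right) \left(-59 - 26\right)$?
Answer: $62015$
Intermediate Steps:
$s = 1190$ ($s = \left(-14\right) \left(-85\right) = 1190$)
$\left(21608 + E{\left(s,2 \right)}\right) - -39215 = \left(21608 + \left(1190 + 2\right)\right) - -39215 = \left(21608 + 1192\right) + 39215 = 22800 + 39215 = 62015$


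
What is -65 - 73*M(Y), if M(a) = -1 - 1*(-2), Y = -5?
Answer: -138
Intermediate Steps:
M(a) = 1 (M(a) = -1 + 2 = 1)
-65 - 73*M(Y) = -65 - 73*1 = -65 - 73 = -138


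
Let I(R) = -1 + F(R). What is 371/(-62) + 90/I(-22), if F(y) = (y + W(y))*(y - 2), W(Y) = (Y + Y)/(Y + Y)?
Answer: -181033/31186 ≈ -5.8049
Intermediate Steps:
W(Y) = 1 (W(Y) = (2*Y)/((2*Y)) = (2*Y)*(1/(2*Y)) = 1)
F(y) = (1 + y)*(-2 + y) (F(y) = (y + 1)*(y - 2) = (1 + y)*(-2 + y))
I(R) = -3 + R² - R (I(R) = -1 + (-2 + R² - R) = -3 + R² - R)
371/(-62) + 90/I(-22) = 371/(-62) + 90/(-3 + (-22)² - 1*(-22)) = 371*(-1/62) + 90/(-3 + 484 + 22) = -371/62 + 90/503 = -181033/31186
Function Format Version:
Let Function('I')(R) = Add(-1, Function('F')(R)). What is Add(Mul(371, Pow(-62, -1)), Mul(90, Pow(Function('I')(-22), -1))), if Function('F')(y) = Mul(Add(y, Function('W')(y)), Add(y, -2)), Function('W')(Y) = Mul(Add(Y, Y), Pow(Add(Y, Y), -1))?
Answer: Rational(-181033, 31186) ≈ -5.8049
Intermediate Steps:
Function('W')(Y) = 1 (Function('W')(Y) = Mul(Mul(2, Y), Pow(Mul(2, Y), -1)) = Mul(Mul(2, Y), Mul(Rational(1, 2), Pow(Y, -1))) = 1)
Function('F')(y) = Mul(Add(1, y), Add(-2, y)) (Function('F')(y) = Mul(Add(y, 1), Add(y, -2)) = Mul(Add(1, y), Add(-2, y)))
Function('I')(R) = Add(-3, Pow(R, 2), Mul(-1, R)) (Function('I')(R) = Add(-1, Add(-2, Pow(R, 2), Mul(-1, R))) = Add(-3, Pow(R, 2), Mul(-1, R)))
Add(Mul(371, Pow(-62, -1)), Mul(90, Pow(Function('I')(-22), -1))) = Add(Mul(371, Pow(-62, -1)), Mul(90, Pow(Add(-3, Pow(-22, 2), Mul(-1, -22)), -1))) = Add(Mul(371, Rational(-1, 62)), Mul(90, Pow(Add(-3, 484, 22), -1))) = Add(Rational(-371, 62), Mul(90, Pow(503, -1))) = Add(Rational(-371, 62), Mul(90, Rational(1, 503))) = Add(Rational(-371, 62), Rational(90, 503)) = Rational(-181033, 31186)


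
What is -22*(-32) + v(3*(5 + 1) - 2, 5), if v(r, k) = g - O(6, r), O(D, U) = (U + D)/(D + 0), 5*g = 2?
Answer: 10511/15 ≈ 700.73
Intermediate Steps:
g = 2/5 (g = (1/5)*2 = 2/5 ≈ 0.40000)
O(D, U) = (D + U)/D
v(r, k) = -3/5 - r/6 (v(r, k) = 2/5 - (6 + r)/6 = 2/5 - (1 + r/6) = 2/5 + (-1 - r/6) = -3/5 - r/6)
-22*(-32) + v(3*(5 + 1) - 2, 5) = -22*(-32) + (-3/5 - (3*(5 + 1) - 2)/6) = 704 + (-3/5 - (3*6 - 2)/6) = 704 + (-3/5 - (18 - 2)/6) = 704 + (-3/5 - 1/6*16) = 704 + (-3/5 - 8/3) = 704 - 49/15 = 10511/15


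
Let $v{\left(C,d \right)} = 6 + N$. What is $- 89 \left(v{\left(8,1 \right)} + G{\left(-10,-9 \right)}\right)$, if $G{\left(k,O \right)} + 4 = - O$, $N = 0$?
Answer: $-979$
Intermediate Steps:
$G{\left(k,O \right)} = -4 - O$
$v{\left(C,d \right)} = 6$ ($v{\left(C,d \right)} = 6 + 0 = 6$)
$- 89 \left(v{\left(8,1 \right)} + G{\left(-10,-9 \right)}\right) = - 89 \left(6 - -5\right) = - 89 \left(6 + \left(-4 + 9\right)\right) = - 89 \left(6 + 5\right) = \left(-89\right) 11 = -979$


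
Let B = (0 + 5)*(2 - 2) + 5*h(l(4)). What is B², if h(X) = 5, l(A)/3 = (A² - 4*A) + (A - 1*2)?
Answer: 625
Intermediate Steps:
l(A) = -6 - 9*A + 3*A² (l(A) = 3*((A² - 4*A) + (A - 1*2)) = 3*((A² - 4*A) + (A - 2)) = 3*((A² - 4*A) + (-2 + A)) = 3*(-2 + A² - 3*A) = -6 - 9*A + 3*A²)
B = 25 (B = (0 + 5)*(2 - 2) + 5*5 = 5*0 + 25 = 0 + 25 = 25)
B² = 25² = 625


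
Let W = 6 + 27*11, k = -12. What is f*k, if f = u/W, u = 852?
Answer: -3408/101 ≈ -33.743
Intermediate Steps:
W = 303 (W = 6 + 297 = 303)
f = 284/101 (f = 852/303 = 852*(1/303) = 284/101 ≈ 2.8119)
f*k = (284/101)*(-12) = -3408/101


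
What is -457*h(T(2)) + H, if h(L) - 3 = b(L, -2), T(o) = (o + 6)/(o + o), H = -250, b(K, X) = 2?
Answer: -2535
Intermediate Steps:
T(o) = (6 + o)/(2*o) (T(o) = (6 + o)/((2*o)) = (6 + o)*(1/(2*o)) = (6 + o)/(2*o))
h(L) = 5 (h(L) = 3 + 2 = 5)
-457*h(T(2)) + H = -457*5 - 250 = -2285 - 250 = -2535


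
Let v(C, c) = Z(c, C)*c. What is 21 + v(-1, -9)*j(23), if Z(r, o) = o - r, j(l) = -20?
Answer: 1461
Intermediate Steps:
v(C, c) = c*(C - c) (v(C, c) = (C - c)*c = c*(C - c))
21 + v(-1, -9)*j(23) = 21 - 9*(-1 - 1*(-9))*(-20) = 21 - 9*(-1 + 9)*(-20) = 21 - 9*8*(-20) = 21 - 72*(-20) = 21 + 1440 = 1461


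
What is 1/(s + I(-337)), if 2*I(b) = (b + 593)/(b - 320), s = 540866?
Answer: 657/355348834 ≈ 1.8489e-6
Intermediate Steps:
I(b) = (593 + b)/(2*(-320 + b)) (I(b) = ((b + 593)/(b - 320))/2 = ((593 + b)/(-320 + b))/2 = (593 + b)/(2*(-320 + b)))
1/(s + I(-337)) = 1/(540866 + (593 - 337)/(2*(-320 - 337))) = 1/(540866 + (1/2)*256/(-657)) = 1/(540866 + (1/2)*(-1/657)*256) = 1/(540866 - 128/657) = 1/(355348834/657) = 657/355348834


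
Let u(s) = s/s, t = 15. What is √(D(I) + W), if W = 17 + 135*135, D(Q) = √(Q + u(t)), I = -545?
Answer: √(18242 + 4*I*√34) ≈ 135.06 + 0.0863*I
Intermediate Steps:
u(s) = 1
D(Q) = √(1 + Q) (D(Q) = √(Q + 1) = √(1 + Q))
W = 18242 (W = 17 + 18225 = 18242)
√(D(I) + W) = √(√(1 - 545) + 18242) = √(√(-544) + 18242) = √(4*I*√34 + 18242) = √(18242 + 4*I*√34)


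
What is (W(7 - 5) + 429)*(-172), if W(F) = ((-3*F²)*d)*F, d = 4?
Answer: -57276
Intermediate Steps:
W(F) = -12*F³ (W(F) = (-3*F²*4)*F = (-12*F²)*F = -12*F³)
(W(7 - 5) + 429)*(-172) = (-12*(7 - 5)³ + 429)*(-172) = (-12*2³ + 429)*(-172) = (-12*8 + 429)*(-172) = (-96 + 429)*(-172) = 333*(-172) = -57276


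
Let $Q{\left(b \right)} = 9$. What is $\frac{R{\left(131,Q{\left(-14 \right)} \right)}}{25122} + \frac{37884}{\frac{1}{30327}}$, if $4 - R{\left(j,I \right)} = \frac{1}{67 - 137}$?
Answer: $\frac{2020400793901001}{1758540} \approx 1.1489 \cdot 10^{9}$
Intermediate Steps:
$R{\left(j,I \right)} = \frac{281}{70}$ ($R{\left(j,I \right)} = 4 - \frac{1}{67 - 137} = 4 - \frac{1}{-70} = 4 - - \frac{1}{70} = 4 + \frac{1}{70} = \frac{281}{70}$)
$\frac{R{\left(131,Q{\left(-14 \right)} \right)}}{25122} + \frac{37884}{\frac{1}{30327}} = \frac{281}{70 \cdot 25122} + \frac{37884}{\frac{1}{30327}} = \frac{281}{70} \cdot \frac{1}{25122} + 37884 \frac{1}{\frac{1}{30327}} = \frac{281}{1758540} + 37884 \cdot 30327 = \frac{281}{1758540} + 1148908068 = \frac{2020400793901001}{1758540}$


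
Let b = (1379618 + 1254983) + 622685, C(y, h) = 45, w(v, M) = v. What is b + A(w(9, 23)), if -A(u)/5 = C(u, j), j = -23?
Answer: 3257061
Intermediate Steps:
b = 3257286 (b = 2634601 + 622685 = 3257286)
A(u) = -225 (A(u) = -5*45 = -225)
b + A(w(9, 23)) = 3257286 - 225 = 3257061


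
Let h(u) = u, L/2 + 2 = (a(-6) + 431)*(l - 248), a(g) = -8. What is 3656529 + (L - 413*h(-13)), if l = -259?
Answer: 3232972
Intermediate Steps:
L = -428926 (L = -4 + 2*((-8 + 431)*(-259 - 248)) = -4 + 2*(423*(-507)) = -4 + 2*(-214461) = -4 - 428922 = -428926)
3656529 + (L - 413*h(-13)) = 3656529 + (-428926 - 413*(-13)) = 3656529 + (-428926 + 5369) = 3656529 - 423557 = 3232972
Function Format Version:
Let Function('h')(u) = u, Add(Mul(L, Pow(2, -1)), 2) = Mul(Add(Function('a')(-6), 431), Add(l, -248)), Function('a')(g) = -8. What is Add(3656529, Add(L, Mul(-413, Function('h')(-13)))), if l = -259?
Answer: 3232972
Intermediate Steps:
L = -428926 (L = Add(-4, Mul(2, Mul(Add(-8, 431), Add(-259, -248)))) = Add(-4, Mul(2, Mul(423, -507))) = Add(-4, Mul(2, -214461)) = Add(-4, -428922) = -428926)
Add(3656529, Add(L, Mul(-413, Function('h')(-13)))) = Add(3656529, Add(-428926, Mul(-413, -13))) = Add(3656529, Add(-428926, 5369)) = Add(3656529, -423557) = 3232972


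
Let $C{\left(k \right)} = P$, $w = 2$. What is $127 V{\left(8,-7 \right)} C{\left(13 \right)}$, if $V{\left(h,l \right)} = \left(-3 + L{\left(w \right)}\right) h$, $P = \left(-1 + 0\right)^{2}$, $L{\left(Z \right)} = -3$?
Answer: $-6096$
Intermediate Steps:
$P = 1$ ($P = \left(-1\right)^{2} = 1$)
$V{\left(h,l \right)} = - 6 h$ ($V{\left(h,l \right)} = \left(-3 - 3\right) h = - 6 h$)
$C{\left(k \right)} = 1$
$127 V{\left(8,-7 \right)} C{\left(13 \right)} = 127 \left(\left(-6\right) 8\right) 1 = 127 \left(-48\right) 1 = \left(-6096\right) 1 = -6096$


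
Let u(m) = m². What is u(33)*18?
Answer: 19602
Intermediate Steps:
u(33)*18 = 33²*18 = 1089*18 = 19602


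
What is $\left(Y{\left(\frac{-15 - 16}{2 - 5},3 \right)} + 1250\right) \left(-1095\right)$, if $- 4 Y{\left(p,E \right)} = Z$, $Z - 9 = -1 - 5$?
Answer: $- \frac{5471715}{4} \approx -1.3679 \cdot 10^{6}$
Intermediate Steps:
$Z = 3$ ($Z = 9 - 6 = 3$)
$Y{\left(p,E \right)} = - \frac{3}{4}$ ($Y{\left(p,E \right)} = \left(- \frac{1}{4}\right) 3 = - \frac{3}{4}$)
$\left(Y{\left(\frac{-15 - 16}{2 - 5},3 \right)} + 1250\right) \left(-1095\right) = \left(- \frac{3}{4} + 1250\right) \left(-1095\right) = \frac{4997}{4} \left(-1095\right) = - \frac{5471715}{4}$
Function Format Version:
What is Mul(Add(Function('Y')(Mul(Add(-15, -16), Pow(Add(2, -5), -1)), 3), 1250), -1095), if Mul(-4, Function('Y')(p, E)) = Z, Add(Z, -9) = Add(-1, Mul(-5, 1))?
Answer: Rational(-5471715, 4) ≈ -1.3679e+6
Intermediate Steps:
Z = 3 (Z = Add(9, Add(-1, Mul(-5, 1))) = Add(9, Add(-1, -5)) = Add(9, -6) = 3)
Function('Y')(p, E) = Rational(-3, 4) (Function('Y')(p, E) = Mul(Rational(-1, 4), 3) = Rational(-3, 4))
Mul(Add(Function('Y')(Mul(Add(-15, -16), Pow(Add(2, -5), -1)), 3), 1250), -1095) = Mul(Add(Rational(-3, 4), 1250), -1095) = Mul(Rational(4997, 4), -1095) = Rational(-5471715, 4)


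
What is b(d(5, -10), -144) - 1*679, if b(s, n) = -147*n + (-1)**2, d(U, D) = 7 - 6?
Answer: 20490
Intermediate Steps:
d(U, D) = 1
b(s, n) = 1 - 147*n (b(s, n) = -147*n + 1 = 1 - 147*n)
b(d(5, -10), -144) - 1*679 = (1 - 147*(-144)) - 1*679 = (1 + 21168) - 679 = 21169 - 679 = 20490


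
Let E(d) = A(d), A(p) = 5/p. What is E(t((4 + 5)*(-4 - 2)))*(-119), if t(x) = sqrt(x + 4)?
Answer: 119*I*sqrt(2)/2 ≈ 84.146*I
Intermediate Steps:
t(x) = sqrt(4 + x)
E(d) = 5/d
E(t((4 + 5)*(-4 - 2)))*(-119) = (5/(sqrt(4 + (4 + 5)*(-4 - 2))))*(-119) = (5/(sqrt(4 + 9*(-6))))*(-119) = (5/(sqrt(4 - 54)))*(-119) = (5/(sqrt(-50)))*(-119) = (5/((5*I*sqrt(2))))*(-119) = (5*(-I*sqrt(2)/10))*(-119) = -I*sqrt(2)/2*(-119) = 119*I*sqrt(2)/2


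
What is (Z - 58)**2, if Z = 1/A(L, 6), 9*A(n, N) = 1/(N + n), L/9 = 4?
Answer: 102400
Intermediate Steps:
L = 36 (L = 9*4 = 36)
A(n, N) = 1/(9*(N + n))
Z = 378 (Z = 1/(1/(9*(6 + 36))) = 1/((1/9)/42) = 1/((1/9)*(1/42)) = 1/(1/378) = 378)
(Z - 58)**2 = (378 - 58)**2 = 320**2 = 102400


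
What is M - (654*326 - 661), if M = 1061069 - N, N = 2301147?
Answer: -1452621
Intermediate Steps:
M = -1240078 (M = 1061069 - 1*2301147 = 1061069 - 2301147 = -1240078)
M - (654*326 - 661) = -1240078 - (654*326 - 661) = -1240078 - (213204 - 661) = -1240078 - 1*212543 = -1240078 - 212543 = -1452621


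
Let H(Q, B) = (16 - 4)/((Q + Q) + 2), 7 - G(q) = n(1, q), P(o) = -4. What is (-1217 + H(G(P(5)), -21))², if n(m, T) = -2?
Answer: 36990724/25 ≈ 1.4796e+6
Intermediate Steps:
G(q) = 9 (G(q) = 7 - 1*(-2) = 7 + 2 = 9)
H(Q, B) = 12/(2 + 2*Q) (H(Q, B) = 12/(2*Q + 2) = 12/(2 + 2*Q))
(-1217 + H(G(P(5)), -21))² = (-1217 + 6/(1 + 9))² = (-1217 + 6/10)² = (-1217 + 6*(⅒))² = (-1217 + ⅗)² = (-6082/5)² = 36990724/25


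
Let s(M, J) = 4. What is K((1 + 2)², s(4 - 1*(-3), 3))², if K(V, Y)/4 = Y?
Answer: 256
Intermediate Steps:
K(V, Y) = 4*Y
K((1 + 2)², s(4 - 1*(-3), 3))² = (4*4)² = 16² = 256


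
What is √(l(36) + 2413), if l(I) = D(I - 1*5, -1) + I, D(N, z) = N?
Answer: 4*√155 ≈ 49.800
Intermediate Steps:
l(I) = -5 + 2*I (l(I) = (I - 1*5) + I = (I - 5) + I = (-5 + I) + I = -5 + 2*I)
√(l(36) + 2413) = √((-5 + 2*36) + 2413) = √((-5 + 72) + 2413) = √(67 + 2413) = √2480 = 4*√155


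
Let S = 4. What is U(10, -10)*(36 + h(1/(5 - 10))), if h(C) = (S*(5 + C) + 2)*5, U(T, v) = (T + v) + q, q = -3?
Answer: -426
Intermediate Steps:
U(T, v) = -3 + T + v (U(T, v) = (T + v) - 3 = -3 + T + v)
h(C) = 110 + 20*C (h(C) = (4*(5 + C) + 2)*5 = ((20 + 4*C) + 2)*5 = (22 + 4*C)*5 = 110 + 20*C)
U(10, -10)*(36 + h(1/(5 - 10))) = (-3 + 10 - 10)*(36 + (110 + 20/(5 - 10))) = -3*(36 + (110 + 20/(-5))) = -3*(36 + (110 + 20*(-⅕))) = -3*(36 + (110 - 4)) = -3*(36 + 106) = -3*142 = -426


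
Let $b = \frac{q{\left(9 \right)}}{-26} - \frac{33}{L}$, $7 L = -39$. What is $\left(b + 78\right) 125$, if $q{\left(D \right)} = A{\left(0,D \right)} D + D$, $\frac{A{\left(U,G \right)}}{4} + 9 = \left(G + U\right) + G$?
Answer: $\frac{231125}{26} \approx 8889.4$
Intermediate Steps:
$A{\left(U,G \right)} = -36 + 4 U + 8 G$ ($A{\left(U,G \right)} = -36 + 4 \left(\left(G + U\right) + G\right) = -36 + 4 \left(U + 2 G\right) = -36 + \left(4 U + 8 G\right) = -36 + 4 U + 8 G$)
$q{\left(D \right)} = D + D \left(-36 + 8 D\right)$ ($q{\left(D \right)} = \left(-36 + 4 \cdot 0 + 8 D\right) D + D = \left(-36 + 0 + 8 D\right) D + D = \left(-36 + 8 D\right) D + D = D \left(-36 + 8 D\right) + D = D + D \left(-36 + 8 D\right)$)
$L = - \frac{39}{7}$ ($L = \frac{1}{7} \left(-39\right) = - \frac{39}{7} \approx -5.5714$)
$b = - \frac{179}{26}$ ($b = \frac{9 \left(-35 + 8 \cdot 9\right)}{-26} - \frac{33}{- \frac{39}{7}} = 9 \left(-35 + 72\right) \left(- \frac{1}{26}\right) - - \frac{77}{13} = 9 \cdot 37 \left(- \frac{1}{26}\right) + \frac{77}{13} = 333 \left(- \frac{1}{26}\right) + \frac{77}{13} = - \frac{333}{26} + \frac{77}{13} = - \frac{179}{26} \approx -6.8846$)
$\left(b + 78\right) 125 = \left(- \frac{179}{26} + 78\right) 125 = \frac{1849}{26} \cdot 125 = \frac{231125}{26}$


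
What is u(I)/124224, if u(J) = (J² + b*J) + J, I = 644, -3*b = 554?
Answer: 222341/93168 ≈ 2.3865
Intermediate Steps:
b = -554/3 (b = -⅓*554 = -554/3 ≈ -184.67)
u(J) = J² - 551*J/3 (u(J) = (J² - 554*J/3) + J = J² - 551*J/3)
u(I)/124224 = ((⅓)*644*(-551 + 3*644))/124224 = ((⅓)*644*(-551 + 1932))*(1/124224) = ((⅓)*644*1381)*(1/124224) = (889364/3)*(1/124224) = 222341/93168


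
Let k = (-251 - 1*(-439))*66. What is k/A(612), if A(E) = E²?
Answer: 517/15606 ≈ 0.033128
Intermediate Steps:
k = 12408 (k = (-251 + 439)*66 = 188*66 = 12408)
k/A(612) = 12408/(612²) = 12408/374544 = 12408*(1/374544) = 517/15606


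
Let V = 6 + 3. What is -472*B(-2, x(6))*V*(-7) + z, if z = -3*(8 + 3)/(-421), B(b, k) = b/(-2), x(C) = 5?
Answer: 12518889/421 ≈ 29736.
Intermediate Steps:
B(b, k) = -b/2 (B(b, k) = b*(-½) = -b/2)
V = 9
z = 33/421 (z = -3*11*(-1/421) = -33*(-1/421) = 33/421 ≈ 0.078385)
-472*B(-2, x(6))*V*(-7) + z = -472*-½*(-2)*9*(-7) + 33/421 = -472*1*9*(-7) + 33/421 = -4248*(-7) + 33/421 = -472*(-63) + 33/421 = 29736 + 33/421 = 12518889/421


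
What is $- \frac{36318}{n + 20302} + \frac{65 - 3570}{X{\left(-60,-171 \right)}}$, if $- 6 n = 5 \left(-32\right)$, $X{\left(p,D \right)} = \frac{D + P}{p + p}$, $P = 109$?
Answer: $- \frac{6414366687}{945283} \approx -6785.7$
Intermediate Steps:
$X{\left(p,D \right)} = \frac{109 + D}{2 p}$ ($X{\left(p,D \right)} = \frac{D + 109}{p + p} = \frac{109 + D}{2 p}$)
$n = \frac{80}{3}$ ($n = - \frac{5 \left(-32\right)}{6} = \left(- \frac{1}{6}\right) \left(-160\right) = \frac{80}{3} \approx 26.667$)
$- \frac{36318}{n + 20302} + \frac{65 - 3570}{X{\left(-60,-171 \right)}} = - \frac{36318}{\frac{80}{3} + 20302} + \frac{65 - 3570}{\frac{1}{2} \frac{1}{-60} \left(109 - 171\right)} = - \frac{36318}{\frac{60986}{3}} + \frac{65 - 3570}{\frac{1}{2} \left(- \frac{1}{60}\right) \left(-62\right)} = \left(-36318\right) \frac{3}{60986} - \frac{3505}{\frac{31}{60}} = - \frac{54477}{30493} - \frac{210300}{31} = - \frac{6414366687}{945283}$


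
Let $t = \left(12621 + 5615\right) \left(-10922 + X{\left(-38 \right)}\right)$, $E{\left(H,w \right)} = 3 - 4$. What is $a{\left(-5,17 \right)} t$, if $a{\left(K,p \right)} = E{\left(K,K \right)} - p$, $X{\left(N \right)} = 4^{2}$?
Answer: $3579872688$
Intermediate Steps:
$X{\left(N \right)} = 16$
$E{\left(H,w \right)} = -1$ ($E{\left(H,w \right)} = 3 - 4 = -1$)
$t = -198881816$ ($t = \left(12621 + 5615\right) \left(-10922 + 16\right) = 18236 \left(-10906\right) = -198881816$)
$a{\left(K,p \right)} = -1 - p$
$a{\left(-5,17 \right)} t = \left(-1 - 17\right) \left(-198881816\right) = \left(-18\right) \left(-198881816\right) = 3579872688$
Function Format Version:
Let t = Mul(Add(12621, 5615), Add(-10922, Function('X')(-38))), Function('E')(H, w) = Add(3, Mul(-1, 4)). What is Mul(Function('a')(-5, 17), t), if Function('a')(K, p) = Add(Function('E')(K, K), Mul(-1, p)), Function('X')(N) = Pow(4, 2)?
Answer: 3579872688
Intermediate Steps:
Function('X')(N) = 16
Function('E')(H, w) = -1 (Function('E')(H, w) = Add(3, -4) = -1)
t = -198881816 (t = Mul(Add(12621, 5615), Add(-10922, 16)) = Mul(18236, -10906) = -198881816)
Function('a')(K, p) = Add(-1, Mul(-1, p))
Mul(Function('a')(-5, 17), t) = Mul(Add(-1, Mul(-1, 17)), -198881816) = Mul(Add(-1, -17), -198881816) = Mul(-18, -198881816) = 3579872688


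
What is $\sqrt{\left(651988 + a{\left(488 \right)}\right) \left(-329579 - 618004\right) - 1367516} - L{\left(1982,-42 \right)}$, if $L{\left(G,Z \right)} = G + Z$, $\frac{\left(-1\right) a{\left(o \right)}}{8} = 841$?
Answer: $-1940 + 4 i \sqrt{38214923381} \approx -1940.0 + 7.8195 \cdot 10^{5} i$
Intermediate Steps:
$a{\left(o \right)} = -6728$ ($a{\left(o \right)} = \left(-8\right) 841 = -6728$)
$\sqrt{\left(651988 + a{\left(488 \right)}\right) \left(-329579 - 618004\right) - 1367516} - L{\left(1982,-42 \right)} = \sqrt{\left(651988 - 6728\right) \left(-329579 - 618004\right) - 1367516} - \left(1982 - 42\right) = \sqrt{645260 \left(-329579 - 618004\right) - 1367516} - 1940 = \sqrt{645260 \left(-947583\right) - 1367516} - 1940 = \sqrt{-611437406580 - 1367516} - 1940 = \sqrt{-611438774096} - 1940 = 4 i \sqrt{38214923381} - 1940 = -1940 + 4 i \sqrt{38214923381}$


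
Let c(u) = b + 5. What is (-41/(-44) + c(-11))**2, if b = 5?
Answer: 231361/1936 ≈ 119.50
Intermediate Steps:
c(u) = 10 (c(u) = 5 + 5 = 10)
(-41/(-44) + c(-11))**2 = (-41/(-44) + 10)**2 = (-41*(-1/44) + 10)**2 = (41/44 + 10)**2 = (481/44)**2 = 231361/1936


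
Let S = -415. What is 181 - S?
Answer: 596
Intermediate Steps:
181 - S = 181 - 1*(-415) = 181 + 415 = 596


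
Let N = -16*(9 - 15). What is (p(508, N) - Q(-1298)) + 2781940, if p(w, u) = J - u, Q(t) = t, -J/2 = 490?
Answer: 2782162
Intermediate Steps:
J = -980 (J = -2*490 = -980)
N = 96 (N = -16*(-6) = 96)
p(w, u) = -980 - u
(p(508, N) - Q(-1298)) + 2781940 = ((-980 - 1*96) - 1*(-1298)) + 2781940 = ((-980 - 96) + 1298) + 2781940 = (-1076 + 1298) + 2781940 = 222 + 2781940 = 2782162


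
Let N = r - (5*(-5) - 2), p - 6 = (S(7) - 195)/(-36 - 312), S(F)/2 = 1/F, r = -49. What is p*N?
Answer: -6061/42 ≈ -144.31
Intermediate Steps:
S(F) = 2/F
p = 551/84 (p = 6 + (2/7 - 195)/(-36 - 312) = 6 + (2*(⅐) - 195)/(-348) = 6 + (2/7 - 195)*(-1/348) = 6 - 1363/7*(-1/348) = 6 + 47/84 = 551/84 ≈ 6.5595)
N = -22 (N = -49 - (5*(-5) - 2) = -49 - (-25 - 2) = -49 - 1*(-27) = -49 + 27 = -22)
p*N = (551/84)*(-22) = -6061/42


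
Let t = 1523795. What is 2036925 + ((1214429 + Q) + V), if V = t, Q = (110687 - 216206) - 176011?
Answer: 4493619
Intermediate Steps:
Q = -281530 (Q = -105519 - 176011 = -281530)
V = 1523795
2036925 + ((1214429 + Q) + V) = 2036925 + ((1214429 - 281530) + 1523795) = 2036925 + (932899 + 1523795) = 2036925 + 2456694 = 4493619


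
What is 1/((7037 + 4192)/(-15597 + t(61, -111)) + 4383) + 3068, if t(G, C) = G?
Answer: 208878840548/68083059 ≈ 3068.0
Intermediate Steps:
1/((7037 + 4192)/(-15597 + t(61, -111)) + 4383) + 3068 = 1/((7037 + 4192)/(-15597 + 61) + 4383) + 3068 = 1/(11229/(-15536) + 4383) + 3068 = 1/(11229*(-1/15536) + 4383) + 3068 = 1/(-11229/15536 + 4383) + 3068 = 1/(68083059/15536) + 3068 = 15536/68083059 + 3068 = 208878840548/68083059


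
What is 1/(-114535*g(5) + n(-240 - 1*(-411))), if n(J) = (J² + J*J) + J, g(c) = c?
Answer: -1/514022 ≈ -1.9454e-6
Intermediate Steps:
n(J) = J + 2*J² (n(J) = (J² + J²) + J = 2*J² + J = J + 2*J²)
1/(-114535*g(5) + n(-240 - 1*(-411))) = 1/(-114535*5 + (-240 - 1*(-411))*(1 + 2*(-240 - 1*(-411)))) = 1/(-572675 + (-240 + 411)*(1 + 2*(-240 + 411))) = 1/(-572675 + 171*(1 + 2*171)) = 1/(-572675 + 171*(1 + 342)) = 1/(-572675 + 171*343) = 1/(-572675 + 58653) = 1/(-514022) = -1/514022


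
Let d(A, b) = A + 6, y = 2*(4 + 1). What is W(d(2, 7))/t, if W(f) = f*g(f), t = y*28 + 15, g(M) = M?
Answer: 64/295 ≈ 0.21695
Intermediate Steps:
y = 10 (y = 2*5 = 10)
d(A, b) = 6 + A
t = 295 (t = 10*28 + 15 = 280 + 15 = 295)
W(f) = f**2 (W(f) = f*f = f**2)
W(d(2, 7))/t = (6 + 2)**2/295 = 8**2*(1/295) = 64*(1/295) = 64/295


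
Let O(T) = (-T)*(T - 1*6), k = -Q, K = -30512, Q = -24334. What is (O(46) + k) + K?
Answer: -8018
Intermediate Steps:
k = 24334 (k = -1*(-24334) = 24334)
O(T) = -T*(-6 + T) (O(T) = (-T)*(T - 6) = (-T)*(-6 + T) = -T*(-6 + T))
(O(46) + k) + K = (46*(6 - 1*46) + 24334) - 30512 = (46*(6 - 46) + 24334) - 30512 = (46*(-40) + 24334) - 30512 = (-1840 + 24334) - 30512 = 22494 - 30512 = -8018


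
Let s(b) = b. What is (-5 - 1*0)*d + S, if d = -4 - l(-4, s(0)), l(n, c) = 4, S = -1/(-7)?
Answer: 281/7 ≈ 40.143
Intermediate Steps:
S = ⅐ (S = -1*(-⅐) = ⅐ ≈ 0.14286)
d = -8 (d = -4 - 1*4 = -4 - 4 = -8)
(-5 - 1*0)*d + S = (-5 - 1*0)*(-8) + ⅐ = (-5 + 0)*(-8) + ⅐ = -5*(-8) + ⅐ = 40 + ⅐ = 281/7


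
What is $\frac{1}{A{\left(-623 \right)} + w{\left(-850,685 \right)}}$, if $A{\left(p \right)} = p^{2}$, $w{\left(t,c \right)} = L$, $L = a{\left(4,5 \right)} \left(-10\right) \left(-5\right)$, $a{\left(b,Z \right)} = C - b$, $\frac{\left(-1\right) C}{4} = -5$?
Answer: $\frac{1}{388929} \approx 2.5712 \cdot 10^{-6}$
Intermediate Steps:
$C = 20$ ($C = \left(-4\right) \left(-5\right) = 20$)
$a{\left(b,Z \right)} = 20 - b$
$L = 800$ ($L = \left(20 - 4\right) \left(-10\right) \left(-5\right) = 16 \left(-10\right) \left(-5\right) = \left(-160\right) \left(-5\right) = 800$)
$w{\left(t,c \right)} = 800$
$\frac{1}{A{\left(-623 \right)} + w{\left(-850,685 \right)}} = \frac{1}{\left(-623\right)^{2} + 800} = \frac{1}{388129 + 800} = \frac{1}{388929}$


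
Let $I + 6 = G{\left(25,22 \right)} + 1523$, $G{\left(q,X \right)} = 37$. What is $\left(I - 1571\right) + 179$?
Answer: $162$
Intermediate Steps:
$I = 1554$ ($I = -6 + \left(37 + 1523\right) = -6 + 1560 = 1554$)
$\left(I - 1571\right) + 179 = \left(1554 - 1571\right) + 179 = -17 + 179 = 162$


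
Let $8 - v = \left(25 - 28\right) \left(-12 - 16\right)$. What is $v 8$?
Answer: $-608$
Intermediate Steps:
$v = -76$ ($v = 8 - \left(25 - 28\right) \left(-12 - 16\right) = 8 - \left(-3\right) \left(-28\right) = 8 - 84 = -76$)
$v 8 = \left(-76\right) 8 = -608$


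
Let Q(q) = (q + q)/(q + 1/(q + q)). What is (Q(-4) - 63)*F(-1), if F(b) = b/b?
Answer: -2015/33 ≈ -61.061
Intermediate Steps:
F(b) = 1
Q(q) = 2*q/(q + 1/(2*q)) (Q(q) = (2*q)/(q + 1/(2*q)) = 2*q/(q + 1/(2*q)))
(Q(-4) - 63)*F(-1) = (4*(-4)**2/(1 + 2*(-4)**2) - 63)*1 = (4*16/(1 + 2*16) - 63)*1 = (4*16/(1 + 32) - 63)*1 = (4*16/33 - 63)*1 = (4*16*(1/33) - 63)*1 = (64/33 - 63)*1 = -2015/33*1 = -2015/33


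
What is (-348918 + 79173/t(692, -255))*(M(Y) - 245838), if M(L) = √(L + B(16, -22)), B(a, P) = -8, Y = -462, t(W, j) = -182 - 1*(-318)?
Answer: 5823124757325/68 - 47373675*I*√470/136 ≈ 8.5634e+10 - 7.5517e+6*I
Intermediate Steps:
t(W, j) = 136 (t(W, j) = -182 + 318 = 136)
M(L) = √(-8 + L) (M(L) = √(L - 8) = √(-8 + L))
(-348918 + 79173/t(692, -255))*(M(Y) - 245838) = (-348918 + 79173/136)*(√(-8 - 462) - 245838) = (-348918 + 79173*(1/136))*(√(-470) - 245838) = (-348918 + 79173/136)*(I*√470 - 245838) = -47373675*(-245838 + I*√470)/136 = 5823124757325/68 - 47373675*I*√470/136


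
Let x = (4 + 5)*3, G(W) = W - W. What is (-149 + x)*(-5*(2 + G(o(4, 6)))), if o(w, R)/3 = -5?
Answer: 1220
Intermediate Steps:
o(w, R) = -15 (o(w, R) = 3*(-5) = -15)
G(W) = 0
x = 27 (x = 9*3 = 27)
(-149 + x)*(-5*(2 + G(o(4, 6)))) = (-149 + 27)*(-5*(2 + 0)) = -(-610)*2 = -122*(-10) = 1220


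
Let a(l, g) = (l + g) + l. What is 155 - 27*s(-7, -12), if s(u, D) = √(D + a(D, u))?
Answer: 155 - 27*I*√43 ≈ 155.0 - 177.05*I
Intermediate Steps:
a(l, g) = g + 2*l (a(l, g) = (g + l) + l = g + 2*l)
s(u, D) = √(u + 3*D) (s(u, D) = √(D + (u + 2*D)) = √(u + 3*D))
155 - 27*s(-7, -12) = 155 - 27*√(-7 + 3*(-12)) = 155 - 27*√(-7 - 36) = 155 - 27*I*√43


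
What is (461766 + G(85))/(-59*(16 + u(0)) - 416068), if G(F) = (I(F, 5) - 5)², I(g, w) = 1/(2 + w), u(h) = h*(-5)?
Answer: -11313845/10216794 ≈ -1.1074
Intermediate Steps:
u(h) = -5*h
G(F) = 1156/49 (G(F) = (1/(2 + 5) - 5)² = (1/7 - 5)² = (⅐ - 5)² = (-34/7)² = 1156/49)
(461766 + G(85))/(-59*(16 + u(0)) - 416068) = (461766 + 1156/49)/(-59*(16 - 5*0) - 416068) = 22627690/(49*(-59*(16 + 0) - 416068)) = 22627690/(49*(-59*16 - 416068)) = 22627690/(49*(-944 - 416068)) = (22627690/49)/(-417012) = (22627690/49)*(-1/417012) = -11313845/10216794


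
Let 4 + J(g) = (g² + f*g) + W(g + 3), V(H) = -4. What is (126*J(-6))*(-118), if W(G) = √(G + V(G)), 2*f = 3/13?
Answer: -6051276/13 - 14868*I*√7 ≈ -4.6548e+5 - 39337.0*I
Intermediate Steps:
f = 3/26 (f = (3/13)/2 = (3*(1/13))/2 = (½)*(3/13) = 3/26 ≈ 0.11538)
W(G) = √(-4 + G) (W(G) = √(G - 4) = √(-4 + G))
J(g) = -4 + g² + √(-1 + g) + 3*g/26 (J(g) = -4 + ((g² + 3*g/26) + √(-4 + (g + 3))) = -4 + ((g² + 3*g/26) + √(-4 + (3 + g))) = -4 + ((g² + 3*g/26) + √(-1 + g)) = -4 + (g² + √(-1 + g) + 3*g/26) = -4 + g² + √(-1 + g) + 3*g/26)
(126*J(-6))*(-118) = (126*(-4 + (-6)² + √(-1 - 6) + (3/26)*(-6)))*(-118) = (126*(-4 + 36 + √(-7) - 9/13))*(-118) = (126*(-4 + 36 + I*√7 - 9/13))*(-118) = (126*(407/13 + I*√7))*(-118) = (51282/13 + 126*I*√7)*(-118) = -6051276/13 - 14868*I*√7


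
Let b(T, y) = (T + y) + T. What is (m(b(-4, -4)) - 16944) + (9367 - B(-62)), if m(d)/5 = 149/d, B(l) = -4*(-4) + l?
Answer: -91117/12 ≈ -7593.1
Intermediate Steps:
B(l) = 16 + l
b(T, y) = y + 2*T
m(d) = 745/d (m(d) = 5*(149/d) = 745/d)
(m(b(-4, -4)) - 16944) + (9367 - B(-62)) = (745/(-4 + 2*(-4)) - 16944) + (9367 - (16 - 62)) = (745/(-4 - 8) - 16944) + (9367 - 1*(-46)) = (745/(-12) - 16944) + (9367 + 46) = (745*(-1/12) - 16944) + 9413 = (-745/12 - 16944) + 9413 = -204073/12 + 9413 = -91117/12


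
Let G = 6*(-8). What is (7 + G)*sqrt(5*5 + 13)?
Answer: -41*sqrt(38) ≈ -252.74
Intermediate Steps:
G = -48
(7 + G)*sqrt(5*5 + 13) = (7 - 48)*sqrt(5*5 + 13) = -41*sqrt(25 + 13) = -41*sqrt(38)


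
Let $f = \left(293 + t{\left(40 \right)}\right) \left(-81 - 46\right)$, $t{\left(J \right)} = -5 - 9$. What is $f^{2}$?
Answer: $1255497489$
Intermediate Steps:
$t{\left(J \right)} = -14$
$f = -35433$ ($f = \left(293 - 14\right) \left(-81 - 46\right) = 279 \left(-127\right) = -35433$)
$f^{2} = \left(-35433\right)^{2} = 1255497489$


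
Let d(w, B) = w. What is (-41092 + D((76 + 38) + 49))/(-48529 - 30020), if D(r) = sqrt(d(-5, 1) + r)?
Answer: 41092/78549 - sqrt(158)/78549 ≈ 0.52298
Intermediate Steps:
D(r) = sqrt(-5 + r)
(-41092 + D((76 + 38) + 49))/(-48529 - 30020) = (-41092 + sqrt(-5 + ((76 + 38) + 49)))/(-48529 - 30020) = (-41092 + sqrt(-5 + (114 + 49)))/(-78549) = (-41092 + sqrt(-5 + 163))*(-1/78549) = (-41092 + sqrt(158))*(-1/78549) = 41092/78549 - sqrt(158)/78549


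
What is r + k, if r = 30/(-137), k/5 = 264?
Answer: 180810/137 ≈ 1319.8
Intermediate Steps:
k = 1320 (k = 5*264 = 1320)
r = -30/137 (r = 30*(-1/137) = -30/137 ≈ -0.21898)
r + k = -30/137 + 1320 = 180810/137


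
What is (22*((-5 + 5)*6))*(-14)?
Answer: 0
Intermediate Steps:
(22*((-5 + 5)*6))*(-14) = (22*(0*6))*(-14) = (22*0)*(-14) = 0*(-14) = 0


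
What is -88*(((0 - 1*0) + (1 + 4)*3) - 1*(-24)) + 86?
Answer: -3346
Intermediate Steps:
-88*(((0 - 1*0) + (1 + 4)*3) - 1*(-24)) + 86 = -88*(((0 + 0) + 5*3) + 24) + 86 = -88*((0 + 15) + 24) + 86 = -88*(15 + 24) + 86 = -88*39 + 86 = -3432 + 86 = -3346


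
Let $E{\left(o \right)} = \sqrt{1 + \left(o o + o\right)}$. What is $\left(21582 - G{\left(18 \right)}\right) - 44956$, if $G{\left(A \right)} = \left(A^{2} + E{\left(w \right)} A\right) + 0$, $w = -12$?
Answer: $-23698 - 18 \sqrt{133} \approx -23906.0$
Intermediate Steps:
$E{\left(o \right)} = \sqrt{1 + o + o^{2}}$ ($E{\left(o \right)} = \sqrt{1 + \left(o^{2} + o\right)} = \sqrt{1 + \left(o + o^{2}\right)} = \sqrt{1 + o + o^{2}}$)
$G{\left(A \right)} = A^{2} + A \sqrt{133}$ ($G{\left(A \right)} = \left(A^{2} + \sqrt{1 - 12 + \left(-12\right)^{2}} A\right) + 0 = \left(A^{2} + \sqrt{1 - 12 + 144} A\right) + 0 = \left(A^{2} + \sqrt{133} A\right) + 0 = \left(A^{2} + A \sqrt{133}\right) + 0 = A^{2} + A \sqrt{133}$)
$\left(21582 - G{\left(18 \right)}\right) - 44956 = \left(21582 - 18 \left(18 + \sqrt{133}\right)\right) - 44956 = \left(21582 - \left(324 + 18 \sqrt{133}\right)\right) - 44956 = \left(21258 - 18 \sqrt{133}\right) - 44956 = -23698 - 18 \sqrt{133}$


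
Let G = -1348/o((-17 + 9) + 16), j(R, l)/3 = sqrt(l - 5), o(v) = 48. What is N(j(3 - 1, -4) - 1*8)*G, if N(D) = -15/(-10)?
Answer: -337/8 ≈ -42.125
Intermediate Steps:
j(R, l) = 3*sqrt(-5 + l) (j(R, l) = 3*sqrt(l - 5) = 3*sqrt(-5 + l))
G = -337/12 (G = -1348/48 = -1348*1/48 = -337/12 ≈ -28.083)
N(D) = 3/2 (N(D) = -15*(-1/10) = 3/2)
N(j(3 - 1, -4) - 1*8)*G = (3/2)*(-337/12) = -337/8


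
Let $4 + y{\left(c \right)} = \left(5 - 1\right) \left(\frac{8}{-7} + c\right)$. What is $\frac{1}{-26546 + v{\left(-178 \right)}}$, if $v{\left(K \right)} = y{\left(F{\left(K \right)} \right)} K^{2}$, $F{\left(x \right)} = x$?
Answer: $- \frac{7}{159999918} \approx -4.375 \cdot 10^{-8}$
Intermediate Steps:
$y{\left(c \right)} = - \frac{60}{7} + 4 c$ ($y{\left(c \right)} = -4 + \left(5 - 1\right) \left(\frac{8}{-7} + c\right) = -4 + 4 \left(8 \left(- \frac{1}{7}\right) + c\right) = -4 + 4 \left(- \frac{8}{7} + c\right) = -4 + \left(- \frac{32}{7} + 4 c\right) = - \frac{60}{7} + 4 c$)
$v{\left(K \right)} = K^{2} \left(- \frac{60}{7} + 4 K\right)$ ($v{\left(K \right)} = \left(- \frac{60}{7} + 4 K\right) K^{2} = K^{2} \left(- \frac{60}{7} + 4 K\right)$)
$\frac{1}{-26546 + v{\left(-178 \right)}} = \frac{1}{-26546 + \left(-178\right)^{2} \left(- \frac{60}{7} + 4 \left(-178\right)\right)} = \frac{1}{-26546 + 31684 \left(- \frac{60}{7} - 712\right)} = \frac{1}{-26546 + 31684 \left(- \frac{5044}{7}\right)} = \frac{1}{-26546 - \frac{159814096}{7}} = \frac{1}{- \frac{159999918}{7}} = - \frac{7}{159999918}$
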